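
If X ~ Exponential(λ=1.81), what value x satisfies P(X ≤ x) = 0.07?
0.0401

We have X ~ Exponential(λ=1.81).

We want to find x such that P(X ≤ x) = 0.07.

This is the 7th percentile, which means 7% of values fall below this point.

Using the inverse CDF (quantile function):
x = F⁻¹(0.07) = 0.0401

Verification: P(X ≤ 0.0401) = 0.07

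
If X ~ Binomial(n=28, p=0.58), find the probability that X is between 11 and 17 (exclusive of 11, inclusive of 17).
0.646362

We have X ~ Binomial(n=28, p=0.58).

To find P(11 < X ≤ 17), we use:
P(11 < X ≤ 17) = P(X ≤ 17) - P(X ≤ 11)
                 = F(17) - F(11)
                 = 0.681975 - 0.035613
                 = 0.646362

So there's approximately a 64.6% chance that X falls in this range.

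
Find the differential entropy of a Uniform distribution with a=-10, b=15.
3.2189 nats

We have X ~ Uniform(a=-10, b=15).

The differential entropy measures the uncertainty or information content of the distribution.

For a Uniform distribution with a=-10, b=15:
h(X) = 3.2189 nats

(In bits, this would be 4.6439 bits.)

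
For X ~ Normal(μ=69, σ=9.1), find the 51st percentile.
69.2281

We have X ~ Normal(μ=69, σ=9.1).

We want to find x such that P(X ≤ x) = 0.51.

This is the 51st percentile, which means 51% of values fall below this point.

Using the inverse CDF (quantile function):
x = F⁻¹(0.51) = 69.2281

Verification: P(X ≤ 69.2281) = 0.51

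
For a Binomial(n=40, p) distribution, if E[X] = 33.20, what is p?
p = 0.83

For a Binomial(n, p) distribution:
E[X] = n × p

Given n = 40 and E[X] = 33.20:
33.20 = 40 × p
p = 33.20 / 40 = 0.83

Verification: Binomial(40, 0.83) has E[X] = 33.20 ✓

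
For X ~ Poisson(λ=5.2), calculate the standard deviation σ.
2.2804

We have X ~ Poisson(λ=5.2).

For a Poisson distribution with λ=5.2:
σ = √Var(X) = 2.2804

The standard deviation is the square root of the variance.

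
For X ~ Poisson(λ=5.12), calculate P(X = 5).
0.175219

We have X ~ Poisson(λ=5.12).

For a Poisson distribution, the PMF gives us the probability of each outcome.

Using the PMF formula:
P(X = 5) = 0.175219

Rounded to 4 decimal places: 0.1752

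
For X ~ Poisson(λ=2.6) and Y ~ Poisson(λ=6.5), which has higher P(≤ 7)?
X has higher probability (P(X ≤ 7) = 0.9947 > P(Y ≤ 7) = 0.6728)

Compute P(≤ 7) for each distribution:

X ~ Poisson(λ=2.6):
P(X ≤ 7) = 0.9947

Y ~ Poisson(λ=6.5):
P(Y ≤ 7) = 0.6728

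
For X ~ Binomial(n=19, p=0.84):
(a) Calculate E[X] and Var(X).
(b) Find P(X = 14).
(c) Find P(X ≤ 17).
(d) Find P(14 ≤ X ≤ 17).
(a) E[X] = 15.9600, Var(X) = 2.5536
(b) P(X = 14) = 0.106173
(c) P(X ≤ 17) = 0.831787
(d) P(14 ≤ X ≤ 17) = 0.761778

We have X ~ Binomial(n=19, p=0.84).

(a) Moments:
E[X] = 15.9600
Var(X) = 2.5536
σ = √Var(X) = 1.5980

(b) Point probability using PMF:
P(X = 14) = 0.106173

(c) Cumulative probability using CDF:
P(X ≤ 17) = F(17) = 0.831787

(d) Range probability:
P(14 ≤ X ≤ 17) = P(X ≤ 17) - P(X ≤ 13)
                   = F(17) - F(13)
                   = 0.831787 - 0.070009
                   = 0.761778

This means approximately 76.2% of outcomes fall in the interval [14, 17].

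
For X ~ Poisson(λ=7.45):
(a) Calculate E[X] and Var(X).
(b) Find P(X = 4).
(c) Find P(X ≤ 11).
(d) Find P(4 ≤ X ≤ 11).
(a) E[X] = 7.4500, Var(X) = 7.4500
(b) P(X = 4) = 0.074631
(c) P(X ≤ 11) = 0.923651
(d) P(4 ≤ X ≤ 11) = 0.862531

We have X ~ Poisson(λ=7.45).

(a) Moments:
E[X] = 7.4500
Var(X) = 7.4500
σ = √Var(X) = 2.7295

(b) Point probability using PMF:
P(X = 4) = 0.074631

(c) Cumulative probability using CDF:
P(X ≤ 11) = F(11) = 0.923651

(d) Range probability:
P(4 ≤ X ≤ 11) = P(X ≤ 11) - P(X ≤ 3)
                   = F(11) - F(3)
                   = 0.923651 - 0.061119
                   = 0.862531

This means approximately 86.3% of outcomes fall in the interval [4, 11].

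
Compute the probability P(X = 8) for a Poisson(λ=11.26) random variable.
0.082534

We have X ~ Poisson(λ=11.26).

For a Poisson distribution, the PMF gives us the probability of each outcome.

Using the PMF formula:
P(X = 8) = 0.082534

Rounded to 4 decimal places: 0.0825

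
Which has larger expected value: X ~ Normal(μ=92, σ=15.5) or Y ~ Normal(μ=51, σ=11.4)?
X has larger mean (92.0000 > 51.0000)

Compute the expected value for each distribution:

X ~ Normal(μ=92, σ=15.5):
E[X] = 92.0000

Y ~ Normal(μ=51, σ=11.4):
E[Y] = 51.0000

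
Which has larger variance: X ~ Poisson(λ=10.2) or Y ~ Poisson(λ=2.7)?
X has larger variance (10.2000 > 2.7000)

Compute the variance for each distribution:

X ~ Poisson(λ=10.2):
Var(X) = 10.2000

Y ~ Poisson(λ=2.7):
Var(Y) = 2.7000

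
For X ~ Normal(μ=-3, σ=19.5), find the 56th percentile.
-0.0561

We have X ~ Normal(μ=-3, σ=19.5).

We want to find x such that P(X ≤ x) = 0.56.

This is the 56th percentile, which means 56% of values fall below this point.

Using the inverse CDF (quantile function):
x = F⁻¹(0.56) = -0.0561

Verification: P(X ≤ -0.0561) = 0.56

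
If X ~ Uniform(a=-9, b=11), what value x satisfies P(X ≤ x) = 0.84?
7.8000

We have X ~ Uniform(a=-9, b=11).

We want to find x such that P(X ≤ x) = 0.84.

This is the 84th percentile, which means 84% of values fall below this point.

Using the inverse CDF (quantile function):
x = F⁻¹(0.84) = 7.8000

Verification: P(X ≤ 7.8000) = 0.84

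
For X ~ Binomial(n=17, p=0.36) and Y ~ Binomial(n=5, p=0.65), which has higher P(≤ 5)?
Y has higher probability (P(Y ≤ 5) = 1.0000 > P(X ≤ 5) = 0.3861)

Compute P(≤ 5) for each distribution:

X ~ Binomial(n=17, p=0.36):
P(X ≤ 5) = 0.3861

Y ~ Binomial(n=5, p=0.65):
P(Y ≤ 5) = 1.0000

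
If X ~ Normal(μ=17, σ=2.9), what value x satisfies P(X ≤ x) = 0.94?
21.5088

We have X ~ Normal(μ=17, σ=2.9).

We want to find x such that P(X ≤ x) = 0.94.

This is the 94th percentile, which means 94% of values fall below this point.

Using the inverse CDF (quantile function):
x = F⁻¹(0.94) = 21.5088

Verification: P(X ≤ 21.5088) = 0.94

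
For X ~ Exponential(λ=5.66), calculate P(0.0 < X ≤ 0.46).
0.925993

We have X ~ Exponential(λ=5.66).

To find P(0.0 < X ≤ 0.46), we use:
P(0.0 < X ≤ 0.46) = P(X ≤ 0.46) - P(X ≤ 0.0)
                 = F(0.46) - F(0.0)
                 = 0.925993 - 0.000000
                 = 0.925993

So there's approximately a 92.6% chance that X falls in this range.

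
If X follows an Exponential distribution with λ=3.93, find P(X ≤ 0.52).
0.870439

We have X ~ Exponential(λ=3.93).

The CDF gives us P(X ≤ k).

Using the CDF:
P(X ≤ 0.52) = 0.870439

This means there's approximately a 87.0% chance that X is at most 0.52.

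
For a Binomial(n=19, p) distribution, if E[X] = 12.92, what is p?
p = 0.68

For a Binomial(n, p) distribution:
E[X] = n × p

Given n = 19 and E[X] = 12.92:
12.92 = 19 × p
p = 12.92 / 19 = 0.68

Verification: Binomial(19, 0.68) has E[X] = 12.92 ✓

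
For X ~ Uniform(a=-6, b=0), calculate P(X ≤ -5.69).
0.051667

We have X ~ Uniform(a=-6, b=0).

The CDF gives us P(X ≤ k).

Using the CDF:
P(X ≤ -5.69) = 0.051667

This means there's approximately a 5.2% chance that X is at most -5.69.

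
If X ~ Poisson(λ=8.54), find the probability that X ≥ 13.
0.093354

We have X ~ Poisson(λ=8.54).

For discrete distributions, P(X ≥ 13) = 1 - P(X ≤ 12).

P(X ≤ 12) = 0.906646
P(X ≥ 13) = 1 - 0.906646 = 0.093354

So there's approximately a 9.3% chance that X is at least 13.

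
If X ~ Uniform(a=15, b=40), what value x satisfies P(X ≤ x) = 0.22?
20.5000

We have X ~ Uniform(a=15, b=40).

We want to find x such that P(X ≤ x) = 0.22.

This is the 22nd percentile, which means 22% of values fall below this point.

Using the inverse CDF (quantile function):
x = F⁻¹(0.22) = 20.5000

Verification: P(X ≤ 20.5000) = 0.22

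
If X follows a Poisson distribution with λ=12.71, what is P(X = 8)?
0.051022

We have X ~ Poisson(λ=12.71).

For a Poisson distribution, the PMF gives us the probability of each outcome.

Using the PMF formula:
P(X = 8) = 0.051022

Rounded to 4 decimal places: 0.0510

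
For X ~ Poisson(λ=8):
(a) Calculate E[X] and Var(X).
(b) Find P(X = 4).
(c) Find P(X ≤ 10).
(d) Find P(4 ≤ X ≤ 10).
(a) E[X] = 8.0000, Var(X) = 8.0000
(b) P(X = 4) = 0.057252
(c) P(X ≤ 10) = 0.815886
(d) P(4 ≤ X ≤ 10) = 0.773506

We have X ~ Poisson(λ=8).

(a) Moments:
E[X] = 8.0000
Var(X) = 8.0000
σ = √Var(X) = 2.8284

(b) Point probability using PMF:
P(X = 4) = 0.057252

(c) Cumulative probability using CDF:
P(X ≤ 10) = F(10) = 0.815886

(d) Range probability:
P(4 ≤ X ≤ 10) = P(X ≤ 10) - P(X ≤ 3)
                   = F(10) - F(3)
                   = 0.815886 - 0.042380
                   = 0.773506

This means approximately 77.4% of outcomes fall in the interval [4, 10].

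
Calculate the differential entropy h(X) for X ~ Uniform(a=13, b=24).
2.3979 nats

We have X ~ Uniform(a=13, b=24).

The differential entropy measures the uncertainty or information content of the distribution.

For a Uniform distribution with a=13, b=24:
h(X) = 2.3979 nats

(In bits, this would be 3.4594 bits.)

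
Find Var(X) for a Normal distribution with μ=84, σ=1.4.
1.9600

We have X ~ Normal(μ=84, σ=1.4).

For a Normal distribution with μ=84, σ=1.4:
Var(X) = 1.9600

The variance measures the spread of the distribution around the mean.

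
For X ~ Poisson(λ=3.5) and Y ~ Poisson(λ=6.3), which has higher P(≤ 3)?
X has higher probability (P(X ≤ 3) = 0.5366 > P(Y ≤ 3) = 0.1264)

Compute P(≤ 3) for each distribution:

X ~ Poisson(λ=3.5):
P(X ≤ 3) = 0.5366

Y ~ Poisson(λ=6.3):
P(Y ≤ 3) = 0.1264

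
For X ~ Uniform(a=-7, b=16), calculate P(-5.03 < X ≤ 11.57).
0.721739

We have X ~ Uniform(a=-7, b=16).

To find P(-5.03 < X ≤ 11.57), we use:
P(-5.03 < X ≤ 11.57) = P(X ≤ 11.57) - P(X ≤ -5.03)
                 = F(11.57) - F(-5.03)
                 = 0.807391 - 0.085652
                 = 0.721739

So there's approximately a 72.2% chance that X falls in this range.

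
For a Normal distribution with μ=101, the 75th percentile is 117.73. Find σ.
σ = 24.8039

For X ~ Normal(μ, σ), the p-th percentile satisfies x = μ + z_p × σ,
where z_p = Φ⁻¹(p) is the standard normal quantile.

Step 1: z_{0.75} = Φ⁻¹(0.75) = 0.6745

Step 2: Solve for σ:
117.73 = 101 + 0.6745 × σ
σ = (117.73 - 101) / 0.6745
σ = 16.73 / 0.6745
σ = 24.8039

Verification: μ + z × σ = 101 + 0.6745 × 24.8039 = 117.73 ✓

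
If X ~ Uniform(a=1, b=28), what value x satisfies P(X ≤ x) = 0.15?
5.0500

We have X ~ Uniform(a=1, b=28).

We want to find x such that P(X ≤ x) = 0.15.

This is the 15th percentile, which means 15% of values fall below this point.

Using the inverse CDF (quantile function):
x = F⁻¹(0.15) = 5.0500

Verification: P(X ≤ 5.0500) = 0.15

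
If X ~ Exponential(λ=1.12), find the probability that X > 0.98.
0.333671

We have X ~ Exponential(λ=1.12).

P(X > 0.98) = 1 - P(X ≤ 0.98)
                = 1 - F(0.98)
                = 1 - 0.666329
                = 0.333671

So there's approximately a 33.4% chance that X exceeds 0.98.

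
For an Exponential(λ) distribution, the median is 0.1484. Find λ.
λ = 4.6708

For X ~ Exponential(λ), the CDF is F(x) = 1 - e^(-λx).
The median m satisfies F(m) = 0.5:
1 - e^(-λm) = 0.5
e^(-λm) = 0.5
λm = ln(2)
m = ln(2) / λ

Given m = 0.1484:
λ = ln(2) / 0.1484 = 0.693147 / 0.1484 = 4.6708

Verification: ln(2) / 4.6708 = 0.1484 ✓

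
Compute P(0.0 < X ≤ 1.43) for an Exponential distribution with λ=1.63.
0.902792

We have X ~ Exponential(λ=1.63).

To find P(0.0 < X ≤ 1.43), we use:
P(0.0 < X ≤ 1.43) = P(X ≤ 1.43) - P(X ≤ 0.0)
                 = F(1.43) - F(0.0)
                 = 0.902792 - 0.000000
                 = 0.902792

So there's approximately a 90.3% chance that X falls in this range.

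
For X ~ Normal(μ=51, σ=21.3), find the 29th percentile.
39.2129

We have X ~ Normal(μ=51, σ=21.3).

We want to find x such that P(X ≤ x) = 0.29.

This is the 29th percentile, which means 29% of values fall below this point.

Using the inverse CDF (quantile function):
x = F⁻¹(0.29) = 39.2129

Verification: P(X ≤ 39.2129) = 0.29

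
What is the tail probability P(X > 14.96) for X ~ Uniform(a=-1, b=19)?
0.202000

We have X ~ Uniform(a=-1, b=19).

P(X > 14.96) = 1 - P(X ≤ 14.96)
                = 1 - F(14.96)
                = 1 - 0.798000
                = 0.202000

So there's approximately a 20.2% chance that X exceeds 14.96.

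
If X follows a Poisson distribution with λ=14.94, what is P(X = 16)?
0.095638

We have X ~ Poisson(λ=14.94).

For a Poisson distribution, the PMF gives us the probability of each outcome.

Using the PMF formula:
P(X = 16) = 0.095638

Rounded to 4 decimal places: 0.0956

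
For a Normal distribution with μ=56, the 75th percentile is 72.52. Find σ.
σ = 24.4926

For X ~ Normal(μ, σ), the p-th percentile satisfies x = μ + z_p × σ,
where z_p = Φ⁻¹(p) is the standard normal quantile.

Step 1: z_{0.75} = Φ⁻¹(0.75) = 0.6745

Step 2: Solve for σ:
72.52 = 56 + 0.6745 × σ
σ = (72.52 - 56) / 0.6745
σ = 16.52 / 0.6745
σ = 24.4926

Verification: μ + z × σ = 56 + 0.6745 × 24.4926 = 72.52 ✓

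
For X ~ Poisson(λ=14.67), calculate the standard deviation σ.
3.8301

We have X ~ Poisson(λ=14.67).

For a Poisson distribution with λ=14.67:
σ = √Var(X) = 3.8301

The standard deviation is the square root of the variance.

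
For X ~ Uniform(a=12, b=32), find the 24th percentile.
16.8000

We have X ~ Uniform(a=12, b=32).

We want to find x such that P(X ≤ x) = 0.24.

This is the 24th percentile, which means 24% of values fall below this point.

Using the inverse CDF (quantile function):
x = F⁻¹(0.24) = 16.8000

Verification: P(X ≤ 16.8000) = 0.24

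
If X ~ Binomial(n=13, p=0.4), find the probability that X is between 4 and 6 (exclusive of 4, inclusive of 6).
0.418114

We have X ~ Binomial(n=13, p=0.4).

To find P(4 < X ≤ 6), we use:
P(4 < X ≤ 6) = P(X ≤ 6) - P(X ≤ 4)
                 = F(6) - F(4)
                 = 0.771156 - 0.353042
                 = 0.418114

So there's approximately a 41.8% chance that X falls in this range.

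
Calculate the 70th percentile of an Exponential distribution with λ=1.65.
0.7297

We have X ~ Exponential(λ=1.65).

We want to find x such that P(X ≤ x) = 0.7.

This is the 70th percentile, which means 70% of values fall below this point.

Using the inverse CDF (quantile function):
x = F⁻¹(0.7) = 0.7297

Verification: P(X ≤ 0.7297) = 0.7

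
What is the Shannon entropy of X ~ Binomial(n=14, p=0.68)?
1.9709 nats

We have X ~ Binomial(n=14, p=0.68).

The Shannon entropy measures the uncertainty or information content of the distribution.

For a Binomial distribution with n=14, p=0.68:
H(X) = 1.9709 nats

(In bits, this would be 2.8433 bits.)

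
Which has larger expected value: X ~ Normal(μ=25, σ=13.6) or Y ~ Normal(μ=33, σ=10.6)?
Y has larger mean (33.0000 > 25.0000)

Compute the expected value for each distribution:

X ~ Normal(μ=25, σ=13.6):
E[X] = 25.0000

Y ~ Normal(μ=33, σ=10.6):
E[Y] = 33.0000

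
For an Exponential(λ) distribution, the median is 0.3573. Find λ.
λ = 1.9400

For X ~ Exponential(λ), the CDF is F(x) = 1 - e^(-λx).
The median m satisfies F(m) = 0.5:
1 - e^(-λm) = 0.5
e^(-λm) = 0.5
λm = ln(2)
m = ln(2) / λ

Given m = 0.3573:
λ = ln(2) / 0.3573 = 0.693147 / 0.3573 = 1.9400

Verification: ln(2) / 1.9400 = 0.3573 ✓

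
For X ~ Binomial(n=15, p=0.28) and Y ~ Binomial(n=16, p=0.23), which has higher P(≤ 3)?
Y has higher probability (P(Y ≤ 3) = 0.4797 > P(X ≤ 3) = 0.3584)

Compute P(≤ 3) for each distribution:

X ~ Binomial(n=15, p=0.28):
P(X ≤ 3) = 0.3584

Y ~ Binomial(n=16, p=0.23):
P(Y ≤ 3) = 0.4797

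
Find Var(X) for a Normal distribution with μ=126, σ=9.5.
90.2500

We have X ~ Normal(μ=126, σ=9.5).

For a Normal distribution with μ=126, σ=9.5:
Var(X) = 90.2500

The variance measures the spread of the distribution around the mean.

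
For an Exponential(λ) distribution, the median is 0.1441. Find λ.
λ = 4.8102

For X ~ Exponential(λ), the CDF is F(x) = 1 - e^(-λx).
The median m satisfies F(m) = 0.5:
1 - e^(-λm) = 0.5
e^(-λm) = 0.5
λm = ln(2)
m = ln(2) / λ

Given m = 0.1441:
λ = ln(2) / 0.1441 = 0.693147 / 0.1441 = 4.8102

Verification: ln(2) / 4.8102 = 0.1441 ✓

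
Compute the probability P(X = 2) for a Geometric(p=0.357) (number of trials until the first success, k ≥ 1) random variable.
0.229551

We have X ~ Geometric(p=0.357) (number of trials until the first success, k ≥ 1).

For a Geometric distribution, the PMF gives us the probability of each outcome.

Using the PMF formula:
P(X = 2) = 0.229551

Rounded to 4 decimal places: 0.2296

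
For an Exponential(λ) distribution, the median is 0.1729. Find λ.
λ = 4.0089

For X ~ Exponential(λ), the CDF is F(x) = 1 - e^(-λx).
The median m satisfies F(m) = 0.5:
1 - e^(-λm) = 0.5
e^(-λm) = 0.5
λm = ln(2)
m = ln(2) / λ

Given m = 0.1729:
λ = ln(2) / 0.1729 = 0.693147 / 0.1729 = 4.0089

Verification: ln(2) / 4.0089 = 0.1729 ✓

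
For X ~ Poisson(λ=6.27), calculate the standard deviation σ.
2.5040

We have X ~ Poisson(λ=6.27).

For a Poisson distribution with λ=6.27:
σ = √Var(X) = 2.5040

The standard deviation is the square root of the variance.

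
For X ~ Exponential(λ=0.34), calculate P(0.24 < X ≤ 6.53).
0.813053

We have X ~ Exponential(λ=0.34).

To find P(0.24 < X ≤ 6.53), we use:
P(0.24 < X ≤ 6.53) = P(X ≤ 6.53) - P(X ≤ 0.24)
                 = F(6.53) - F(0.24)
                 = 0.891413 - 0.078359
                 = 0.813053

So there's approximately a 81.3% chance that X falls in this range.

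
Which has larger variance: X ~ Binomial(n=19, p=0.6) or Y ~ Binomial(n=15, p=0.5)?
X has larger variance (4.5600 > 3.7500)

Compute the variance for each distribution:

X ~ Binomial(n=19, p=0.6):
Var(X) = 4.5600

Y ~ Binomial(n=15, p=0.5):
Var(Y) = 3.7500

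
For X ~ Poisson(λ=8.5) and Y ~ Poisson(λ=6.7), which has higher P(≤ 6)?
Y has higher probability (P(Y ≤ 6) = 0.4953 > P(X ≤ 6) = 0.2562)

Compute P(≤ 6) for each distribution:

X ~ Poisson(λ=8.5):
P(X ≤ 6) = 0.2562

Y ~ Poisson(λ=6.7):
P(Y ≤ 6) = 0.4953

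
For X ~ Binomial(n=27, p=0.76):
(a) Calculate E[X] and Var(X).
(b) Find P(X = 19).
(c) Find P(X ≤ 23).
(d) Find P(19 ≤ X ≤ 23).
(a) E[X] = 20.5200, Var(X) = 4.9248
(b) P(X = 19) = 0.132897
(c) P(X ≤ 23) = 0.917292
(d) P(19 ≤ X ≤ 23) = 0.738022

We have X ~ Binomial(n=27, p=0.76).

(a) Moments:
E[X] = 20.5200
Var(X) = 4.9248
σ = √Var(X) = 2.2192

(b) Point probability using PMF:
P(X = 19) = 0.132897

(c) Cumulative probability using CDF:
P(X ≤ 23) = F(23) = 0.917292

(d) Range probability:
P(19 ≤ X ≤ 23) = P(X ≤ 23) - P(X ≤ 18)
                   = F(23) - F(18)
                   = 0.917292 - 0.179270
                   = 0.738022

This means approximately 73.8% of outcomes fall in the interval [19, 23].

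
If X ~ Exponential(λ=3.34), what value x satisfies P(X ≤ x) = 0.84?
0.5487

We have X ~ Exponential(λ=3.34).

We want to find x such that P(X ≤ x) = 0.84.

This is the 84th percentile, which means 84% of values fall below this point.

Using the inverse CDF (quantile function):
x = F⁻¹(0.84) = 0.5487

Verification: P(X ≤ 0.5487) = 0.84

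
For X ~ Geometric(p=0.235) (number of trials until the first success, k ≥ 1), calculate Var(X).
13.8524

We have X ~ Geometric(p=0.235) (number of trials until the first success, k ≥ 1).

For a Geometric distribution with p=0.235 (number of trials until the first success, k ≥ 1):
Var(X) = 13.8524

The variance measures the spread of the distribution around the mean.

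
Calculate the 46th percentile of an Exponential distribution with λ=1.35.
0.4564

We have X ~ Exponential(λ=1.35).

We want to find x such that P(X ≤ x) = 0.46.

This is the 46th percentile, which means 46% of values fall below this point.

Using the inverse CDF (quantile function):
x = F⁻¹(0.46) = 0.4564

Verification: P(X ≤ 0.4564) = 0.46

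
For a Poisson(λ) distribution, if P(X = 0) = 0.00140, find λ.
λ = 6.5713

For a Poisson(λ) distribution, the PMF at 0 is:
P(X = 0) = λ^0 e^(-λ) / 0! = e^(-λ)

Given P(X = 0) = 0.00140:
e^(-λ) = 0.00140
-λ = ln(0.00140)
λ = -ln(0.00140) = 6.5713

Verification: e^(-6.5713) = 0.00140 ✓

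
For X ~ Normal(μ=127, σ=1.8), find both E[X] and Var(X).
E[X] = 127.0000, Var(X) = 3.2400

We have X ~ Normal(μ=127, σ=1.8).

For a Normal distribution with μ=127, σ=1.8:

Expected value:
E[X] = 127.0000

Variance:
Var(X) = 3.2400

Standard deviation:
σ = √Var(X) = 1.8000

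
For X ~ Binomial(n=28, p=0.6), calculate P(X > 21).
0.031454

We have X ~ Binomial(n=28, p=0.6).

P(X > 21) = 1 - P(X ≤ 21)
                = 1 - F(21)
                = 1 - 0.968546
                = 0.031454

So there's approximately a 3.1% chance that X exceeds 21.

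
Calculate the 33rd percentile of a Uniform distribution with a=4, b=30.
12.5800

We have X ~ Uniform(a=4, b=30).

We want to find x such that P(X ≤ x) = 0.33.

This is the 33rd percentile, which means 33% of values fall below this point.

Using the inverse CDF (quantile function):
x = F⁻¹(0.33) = 12.5800

Verification: P(X ≤ 12.5800) = 0.33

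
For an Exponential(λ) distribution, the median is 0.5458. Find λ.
λ = 1.2700

For X ~ Exponential(λ), the CDF is F(x) = 1 - e^(-λx).
The median m satisfies F(m) = 0.5:
1 - e^(-λm) = 0.5
e^(-λm) = 0.5
λm = ln(2)
m = ln(2) / λ

Given m = 0.5458:
λ = ln(2) / 0.5458 = 0.693147 / 0.5458 = 1.2700

Verification: ln(2) / 1.2700 = 0.5458 ✓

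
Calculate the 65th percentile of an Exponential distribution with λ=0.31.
3.3865

We have X ~ Exponential(λ=0.31).

We want to find x such that P(X ≤ x) = 0.65.

This is the 65th percentile, which means 65% of values fall below this point.

Using the inverse CDF (quantile function):
x = F⁻¹(0.65) = 3.3865

Verification: P(X ≤ 3.3865) = 0.65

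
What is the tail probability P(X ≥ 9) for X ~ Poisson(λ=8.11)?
0.422803

We have X ~ Poisson(λ=8.11).

For discrete distributions, P(X ≥ 9) = 1 - P(X ≤ 8).

P(X ≤ 8) = 0.577197
P(X ≥ 9) = 1 - 0.577197 = 0.422803

So there's approximately a 42.3% chance that X is at least 9.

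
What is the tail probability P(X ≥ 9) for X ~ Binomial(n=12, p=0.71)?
0.523530

We have X ~ Binomial(n=12, p=0.71).

For discrete distributions, P(X ≥ 9) = 1 - P(X ≤ 8).

P(X ≤ 8) = 0.476470
P(X ≥ 9) = 1 - 0.476470 = 0.523530

So there's approximately a 52.4% chance that X is at least 9.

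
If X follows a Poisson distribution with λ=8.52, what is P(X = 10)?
0.110776

We have X ~ Poisson(λ=8.52).

For a Poisson distribution, the PMF gives us the probability of each outcome.

Using the PMF formula:
P(X = 10) = 0.110776

Rounded to 4 decimal places: 0.1108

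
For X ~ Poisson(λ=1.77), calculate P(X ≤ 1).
0.471822

We have X ~ Poisson(λ=1.77).

The CDF gives us P(X ≤ k).

Using the CDF:
P(X ≤ 1) = 0.471822

This means there's approximately a 47.2% chance that X is at most 1.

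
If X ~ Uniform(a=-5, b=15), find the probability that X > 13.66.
0.067000

We have X ~ Uniform(a=-5, b=15).

P(X > 13.66) = 1 - P(X ≤ 13.66)
                = 1 - F(13.66)
                = 1 - 0.933000
                = 0.067000

So there's approximately a 6.7% chance that X exceeds 13.66.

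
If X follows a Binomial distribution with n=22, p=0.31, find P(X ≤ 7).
0.632735

We have X ~ Binomial(n=22, p=0.31).

The CDF gives us P(X ≤ k).

Using the CDF:
P(X ≤ 7) = 0.632735

This means there's approximately a 63.3% chance that X is at most 7.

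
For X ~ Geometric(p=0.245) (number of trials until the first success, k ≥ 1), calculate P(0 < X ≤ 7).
0.860161

We have X ~ Geometric(p=0.245) (number of trials until the first success, k ≥ 1).

To find P(0 < X ≤ 7), we use:
P(0 < X ≤ 7) = P(X ≤ 7) - P(X ≤ 0)
                 = F(7) - F(0)
                 = 0.860161 - 0.000000
                 = 0.860161

So there's approximately a 86.0% chance that X falls in this range.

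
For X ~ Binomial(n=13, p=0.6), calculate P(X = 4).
0.024291

We have X ~ Binomial(n=13, p=0.6).

For a Binomial distribution, the PMF gives us the probability of each outcome.

Using the PMF formula:
P(X = 4) = 0.024291

Rounded to 4 decimal places: 0.0243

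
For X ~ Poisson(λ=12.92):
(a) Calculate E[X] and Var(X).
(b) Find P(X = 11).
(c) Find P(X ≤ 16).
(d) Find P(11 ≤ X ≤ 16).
(a) E[X] = 12.9200, Var(X) = 12.9200
(b) P(X = 11) = 0.102718
(c) P(X ≤ 16) = 0.841191
(d) P(11 ≤ X ≤ 16) = 0.582576

We have X ~ Poisson(λ=12.92).

(a) Moments:
E[X] = 12.9200
Var(X) = 12.9200
σ = √Var(X) = 3.5944

(b) Point probability using PMF:
P(X = 11) = 0.102718

(c) Cumulative probability using CDF:
P(X ≤ 16) = F(16) = 0.841191

(d) Range probability:
P(11 ≤ X ≤ 16) = P(X ≤ 16) - P(X ≤ 10)
                   = F(16) - F(10)
                   = 0.841191 - 0.258615
                   = 0.582576

This means approximately 58.3% of outcomes fall in the interval [11, 16].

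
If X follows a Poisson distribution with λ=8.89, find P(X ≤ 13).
0.931556

We have X ~ Poisson(λ=8.89).

The CDF gives us P(X ≤ k).

Using the CDF:
P(X ≤ 13) = 0.931556

This means there's approximately a 93.2% chance that X is at most 13.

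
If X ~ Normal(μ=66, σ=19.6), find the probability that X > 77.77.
0.274083

We have X ~ Normal(μ=66, σ=19.6).

P(X > 77.77) = 1 - P(X ≤ 77.77)
                = 1 - F(77.77)
                = 1 - 0.725917
                = 0.274083

So there's approximately a 27.4% chance that X exceeds 77.77.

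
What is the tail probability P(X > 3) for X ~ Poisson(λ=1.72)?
0.096204

We have X ~ Poisson(λ=1.72).

P(X > 3) = 1 - P(X ≤ 3)
                = 1 - F(3)
                = 1 - 0.903796
                = 0.096204

So there's approximately a 9.6% chance that X exceeds 3.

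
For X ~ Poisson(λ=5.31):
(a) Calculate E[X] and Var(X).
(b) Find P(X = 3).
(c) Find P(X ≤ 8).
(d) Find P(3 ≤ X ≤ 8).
(a) E[X] = 5.3100, Var(X) = 5.3100
(b) P(X = 3) = 0.123319
(c) P(X ≤ 8) = 0.909781
(d) P(3 ≤ X ≤ 8) = 0.808926

We have X ~ Poisson(λ=5.31).

(a) Moments:
E[X] = 5.3100
Var(X) = 5.3100
σ = √Var(X) = 2.3043

(b) Point probability using PMF:
P(X = 3) = 0.123319

(c) Cumulative probability using CDF:
P(X ≤ 8) = F(8) = 0.909781

(d) Range probability:
P(3 ≤ X ≤ 8) = P(X ≤ 8) - P(X ≤ 2)
                   = F(8) - F(2)
                   = 0.909781 - 0.100855
                   = 0.808926

This means approximately 80.9% of outcomes fall in the interval [3, 8].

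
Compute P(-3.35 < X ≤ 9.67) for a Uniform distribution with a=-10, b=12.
0.591818

We have X ~ Uniform(a=-10, b=12).

To find P(-3.35 < X ≤ 9.67), we use:
P(-3.35 < X ≤ 9.67) = P(X ≤ 9.67) - P(X ≤ -3.35)
                 = F(9.67) - F(-3.35)
                 = 0.894091 - 0.302273
                 = 0.591818

So there's approximately a 59.2% chance that X falls in this range.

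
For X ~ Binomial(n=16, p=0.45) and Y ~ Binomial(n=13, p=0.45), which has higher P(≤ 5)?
Y has higher probability (P(Y ≤ 5) = 0.4268 > P(X ≤ 5) = 0.1976)

Compute P(≤ 5) for each distribution:

X ~ Binomial(n=16, p=0.45):
P(X ≤ 5) = 0.1976

Y ~ Binomial(n=13, p=0.45):
P(Y ≤ 5) = 0.4268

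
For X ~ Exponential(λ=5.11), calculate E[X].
0.1957

We have X ~ Exponential(λ=5.11).

For an Exponential distribution with λ=5.11:
E[X] = 0.1957

This is the expected (average) value of X.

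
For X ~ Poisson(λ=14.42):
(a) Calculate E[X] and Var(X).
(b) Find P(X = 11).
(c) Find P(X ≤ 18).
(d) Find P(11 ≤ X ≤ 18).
(a) E[X] = 14.4200, Var(X) = 14.4200
(b) P(X = 11) = 0.076725
(c) P(X ≤ 18) = 0.857970
(d) P(11 ≤ X ≤ 18) = 0.708484

We have X ~ Poisson(λ=14.42).

(a) Moments:
E[X] = 14.4200
Var(X) = 14.4200
σ = √Var(X) = 3.7974

(b) Point probability using PMF:
P(X = 11) = 0.076725

(c) Cumulative probability using CDF:
P(X ≤ 18) = F(18) = 0.857970

(d) Range probability:
P(11 ≤ X ≤ 18) = P(X ≤ 18) - P(X ≤ 10)
                   = F(18) - F(10)
                   = 0.857970 - 0.149486
                   = 0.708484

This means approximately 70.8% of outcomes fall in the interval [11, 18].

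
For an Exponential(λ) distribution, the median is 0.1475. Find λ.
λ = 4.6993

For X ~ Exponential(λ), the CDF is F(x) = 1 - e^(-λx).
The median m satisfies F(m) = 0.5:
1 - e^(-λm) = 0.5
e^(-λm) = 0.5
λm = ln(2)
m = ln(2) / λ

Given m = 0.1475:
λ = ln(2) / 0.1475 = 0.693147 / 0.1475 = 4.6993

Verification: ln(2) / 4.6993 = 0.1475 ✓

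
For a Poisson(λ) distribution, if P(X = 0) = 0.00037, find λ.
λ = 7.9020

For a Poisson(λ) distribution, the PMF at 0 is:
P(X = 0) = λ^0 e^(-λ) / 0! = e^(-λ)

Given P(X = 0) = 0.00037:
e^(-λ) = 0.00037
-λ = ln(0.00037)
λ = -ln(0.00037) = 7.9020

Verification: e^(-7.9020) = 0.00037 ✓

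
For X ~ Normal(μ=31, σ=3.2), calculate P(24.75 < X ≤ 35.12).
0.875638

We have X ~ Normal(μ=31, σ=3.2).

To find P(24.75 < X ≤ 35.12), we use:
P(24.75 < X ≤ 35.12) = P(X ≤ 35.12) - P(X ≤ 24.75)
                 = F(35.12) - F(24.75)
                 = 0.901040 - 0.025402
                 = 0.875638

So there's approximately a 87.6% chance that X falls in this range.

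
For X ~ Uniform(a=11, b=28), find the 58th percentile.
20.8600

We have X ~ Uniform(a=11, b=28).

We want to find x such that P(X ≤ x) = 0.58.

This is the 58th percentile, which means 58% of values fall below this point.

Using the inverse CDF (quantile function):
x = F⁻¹(0.58) = 20.8600

Verification: P(X ≤ 20.8600) = 0.58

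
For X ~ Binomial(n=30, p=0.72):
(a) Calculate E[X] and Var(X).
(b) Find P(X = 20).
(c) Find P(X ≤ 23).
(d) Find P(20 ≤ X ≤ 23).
(a) E[X] = 21.6000, Var(X) = 6.0480
(b) P(X = 20) = 0.124739
(c) P(X ≤ 23) = 0.776159
(d) P(20 ≤ X ≤ 23) = 0.581868

We have X ~ Binomial(n=30, p=0.72).

(a) Moments:
E[X] = 21.6000
Var(X) = 6.0480
σ = √Var(X) = 2.4593

(b) Point probability using PMF:
P(X = 20) = 0.124739

(c) Cumulative probability using CDF:
P(X ≤ 23) = F(23) = 0.776159

(d) Range probability:
P(20 ≤ X ≤ 23) = P(X ≤ 23) - P(X ≤ 19)
                   = F(23) - F(19)
                   = 0.776159 - 0.194291
                   = 0.581868

This means approximately 58.2% of outcomes fall in the interval [20, 23].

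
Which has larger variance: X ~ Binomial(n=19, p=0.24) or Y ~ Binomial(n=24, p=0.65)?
Y has larger variance (5.4600 > 3.4656)

Compute the variance for each distribution:

X ~ Binomial(n=19, p=0.24):
Var(X) = 3.4656

Y ~ Binomial(n=24, p=0.65):
Var(Y) = 5.4600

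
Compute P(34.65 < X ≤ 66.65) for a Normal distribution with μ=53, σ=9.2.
0.908010

We have X ~ Normal(μ=53, σ=9.2).

To find P(34.65 < X ≤ 66.65), we use:
P(34.65 < X ≤ 66.65) = P(X ≤ 66.65) - P(X ≤ 34.65)
                 = F(66.65) - F(34.65)
                 = 0.931055 - 0.023045
                 = 0.908010

So there's approximately a 90.8% chance that X falls in this range.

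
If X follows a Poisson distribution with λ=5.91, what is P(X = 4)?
0.137866

We have X ~ Poisson(λ=5.91).

For a Poisson distribution, the PMF gives us the probability of each outcome.

Using the PMF formula:
P(X = 4) = 0.137866

Rounded to 4 decimal places: 0.1379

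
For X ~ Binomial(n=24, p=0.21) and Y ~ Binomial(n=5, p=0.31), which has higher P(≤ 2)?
Y has higher probability (P(Y ≤ 2) = 0.8234 > P(X ≤ 2) = 0.0939)

Compute P(≤ 2) for each distribution:

X ~ Binomial(n=24, p=0.21):
P(X ≤ 2) = 0.0939

Y ~ Binomial(n=5, p=0.31):
P(Y ≤ 2) = 0.8234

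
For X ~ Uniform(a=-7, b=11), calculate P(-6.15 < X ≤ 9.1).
0.847222

We have X ~ Uniform(a=-7, b=11).

To find P(-6.15 < X ≤ 9.1), we use:
P(-6.15 < X ≤ 9.1) = P(X ≤ 9.1) - P(X ≤ -6.15)
                 = F(9.1) - F(-6.15)
                 = 0.894444 - 0.047222
                 = 0.847222

So there's approximately a 84.7% chance that X falls in this range.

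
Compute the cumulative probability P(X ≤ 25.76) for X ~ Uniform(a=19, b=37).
0.375556

We have X ~ Uniform(a=19, b=37).

The CDF gives us P(X ≤ k).

Using the CDF:
P(X ≤ 25.76) = 0.375556

This means there's approximately a 37.6% chance that X is at most 25.76.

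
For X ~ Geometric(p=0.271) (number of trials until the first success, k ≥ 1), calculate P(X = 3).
0.144021

We have X ~ Geometric(p=0.271) (number of trials until the first success, k ≥ 1).

For a Geometric distribution, the PMF gives us the probability of each outcome.

Using the PMF formula:
P(X = 3) = 0.144021

Rounded to 4 decimal places: 0.1440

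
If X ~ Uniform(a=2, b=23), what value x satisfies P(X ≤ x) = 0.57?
13.9700

We have X ~ Uniform(a=2, b=23).

We want to find x such that P(X ≤ x) = 0.57.

This is the 57th percentile, which means 57% of values fall below this point.

Using the inverse CDF (quantile function):
x = F⁻¹(0.57) = 13.9700

Verification: P(X ≤ 13.9700) = 0.57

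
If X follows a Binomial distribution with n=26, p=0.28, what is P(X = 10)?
0.082061

We have X ~ Binomial(n=26, p=0.28).

For a Binomial distribution, the PMF gives us the probability of each outcome.

Using the PMF formula:
P(X = 10) = 0.082061

Rounded to 4 decimal places: 0.0821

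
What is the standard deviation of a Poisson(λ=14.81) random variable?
3.8484

We have X ~ Poisson(λ=14.81).

For a Poisson distribution with λ=14.81:
σ = √Var(X) = 3.8484

The standard deviation is the square root of the variance.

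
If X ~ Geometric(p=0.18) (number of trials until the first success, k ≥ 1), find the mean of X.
5.5556

We have X ~ Geometric(p=0.18) (number of trials until the first success, k ≥ 1).

For a Geometric distribution with p=0.18 (number of trials until the first success, k ≥ 1):
E[X] = 5.5556

This is the expected (average) value of X.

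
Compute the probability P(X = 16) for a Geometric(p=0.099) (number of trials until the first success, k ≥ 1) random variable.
0.020726

We have X ~ Geometric(p=0.099) (number of trials until the first success, k ≥ 1).

For a Geometric distribution, the PMF gives us the probability of each outcome.

Using the PMF formula:
P(X = 16) = 0.020726

Rounded to 4 decimal places: 0.0207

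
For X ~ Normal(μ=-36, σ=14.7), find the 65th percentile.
-30.3358

We have X ~ Normal(μ=-36, σ=14.7).

We want to find x such that P(X ≤ x) = 0.65.

This is the 65th percentile, which means 65% of values fall below this point.

Using the inverse CDF (quantile function):
x = F⁻¹(0.65) = -30.3358

Verification: P(X ≤ -30.3358) = 0.65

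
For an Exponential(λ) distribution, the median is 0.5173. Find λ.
λ = 1.3399

For X ~ Exponential(λ), the CDF is F(x) = 1 - e^(-λx).
The median m satisfies F(m) = 0.5:
1 - e^(-λm) = 0.5
e^(-λm) = 0.5
λm = ln(2)
m = ln(2) / λ

Given m = 0.5173:
λ = ln(2) / 0.5173 = 0.693147 / 0.5173 = 1.3399

Verification: ln(2) / 1.3399 = 0.5173 ✓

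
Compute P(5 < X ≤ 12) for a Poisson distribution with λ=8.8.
0.761451

We have X ~ Poisson(λ=8.8).

To find P(5 < X ≤ 12), we use:
P(5 < X ≤ 12) = P(X ≤ 12) - P(X ≤ 5)
                 = F(12) - F(5)
                 = 0.889838 - 0.128387
                 = 0.761451

So there's approximately a 76.1% chance that X falls in this range.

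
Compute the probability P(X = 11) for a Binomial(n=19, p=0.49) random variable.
0.135250

We have X ~ Binomial(n=19, p=0.49).

For a Binomial distribution, the PMF gives us the probability of each outcome.

Using the PMF formula:
P(X = 11) = 0.135250

Rounded to 4 decimal places: 0.1352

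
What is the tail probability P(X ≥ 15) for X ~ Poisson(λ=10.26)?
0.097705

We have X ~ Poisson(λ=10.26).

For discrete distributions, P(X ≥ 15) = 1 - P(X ≤ 14).

P(X ≤ 14) = 0.902295
P(X ≥ 15) = 1 - 0.902295 = 0.097705

So there's approximately a 9.8% chance that X is at least 15.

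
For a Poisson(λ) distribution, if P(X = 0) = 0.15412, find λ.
λ = 1.8700

For a Poisson(λ) distribution, the PMF at 0 is:
P(X = 0) = λ^0 e^(-λ) / 0! = e^(-λ)

Given P(X = 0) = 0.15412:
e^(-λ) = 0.15412
-λ = ln(0.15412)
λ = -ln(0.15412) = 1.8700

Verification: e^(-1.8700) = 0.15412 ✓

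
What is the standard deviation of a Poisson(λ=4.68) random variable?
2.1633

We have X ~ Poisson(λ=4.68).

For a Poisson distribution with λ=4.68:
σ = √Var(X) = 2.1633

The standard deviation is the square root of the variance.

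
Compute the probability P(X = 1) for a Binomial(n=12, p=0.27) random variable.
0.101647

We have X ~ Binomial(n=12, p=0.27).

For a Binomial distribution, the PMF gives us the probability of each outcome.

Using the PMF formula:
P(X = 1) = 0.101647

Rounded to 4 decimal places: 0.1016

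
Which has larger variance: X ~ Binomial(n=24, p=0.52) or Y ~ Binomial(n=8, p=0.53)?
X has larger variance (5.9904 > 1.9928)

Compute the variance for each distribution:

X ~ Binomial(n=24, p=0.52):
Var(X) = 5.9904

Y ~ Binomial(n=8, p=0.53):
Var(Y) = 1.9928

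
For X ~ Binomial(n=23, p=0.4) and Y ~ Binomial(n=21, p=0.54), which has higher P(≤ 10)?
X has higher probability (P(X ≤ 10) = 0.7129 > P(Y ≤ 10) = 0.3551)

Compute P(≤ 10) for each distribution:

X ~ Binomial(n=23, p=0.4):
P(X ≤ 10) = 0.7129

Y ~ Binomial(n=21, p=0.54):
P(Y ≤ 10) = 0.3551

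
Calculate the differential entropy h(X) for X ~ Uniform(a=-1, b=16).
2.8332 nats

We have X ~ Uniform(a=-1, b=16).

The differential entropy measures the uncertainty or information content of the distribution.

For a Uniform distribution with a=-1, b=16:
h(X) = 2.8332 nats

(In bits, this would be 4.0875 bits.)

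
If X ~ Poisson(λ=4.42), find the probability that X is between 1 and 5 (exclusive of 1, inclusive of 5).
0.651307

We have X ~ Poisson(λ=4.42).

To find P(1 < X ≤ 5), we use:
P(1 < X ≤ 5) = P(X ≤ 5) - P(X ≤ 1)
                 = F(5) - F(1)
                 = 0.716532 - 0.065226
                 = 0.651307

So there's approximately a 65.1% chance that X falls in this range.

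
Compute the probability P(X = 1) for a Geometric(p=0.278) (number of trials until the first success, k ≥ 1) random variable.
0.278000

We have X ~ Geometric(p=0.278) (number of trials until the first success, k ≥ 1).

For a Geometric distribution, the PMF gives us the probability of each outcome.

Using the PMF formula:
P(X = 1) = 0.278000

Rounded to 4 decimal places: 0.2780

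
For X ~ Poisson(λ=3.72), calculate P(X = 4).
0.193368

We have X ~ Poisson(λ=3.72).

For a Poisson distribution, the PMF gives us the probability of each outcome.

Using the PMF formula:
P(X = 4) = 0.193368

Rounded to 4 decimal places: 0.1934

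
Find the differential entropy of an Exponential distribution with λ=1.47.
0.6147 nats

We have X ~ Exponential(λ=1.47).

The differential entropy measures the uncertainty or information content of the distribution.

For an Exponential distribution with λ=1.47:
h(X) = 0.6147 nats

(In bits, this would be 0.8869 bits.)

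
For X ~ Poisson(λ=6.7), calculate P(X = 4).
0.103351

We have X ~ Poisson(λ=6.7).

For a Poisson distribution, the PMF gives us the probability of each outcome.

Using the PMF formula:
P(X = 4) = 0.103351

Rounded to 4 decimal places: 0.1034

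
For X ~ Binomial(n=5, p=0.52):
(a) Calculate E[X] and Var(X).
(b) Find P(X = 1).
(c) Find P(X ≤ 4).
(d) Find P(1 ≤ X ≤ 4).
(a) E[X] = 2.6000, Var(X) = 1.2480
(b) P(X = 1) = 0.138019
(c) P(X ≤ 4) = 0.961980
(d) P(1 ≤ X ≤ 4) = 0.936499

We have X ~ Binomial(n=5, p=0.52).

(a) Moments:
E[X] = 2.6000
Var(X) = 1.2480
σ = √Var(X) = 1.1171

(b) Point probability using PMF:
P(X = 1) = 0.138019

(c) Cumulative probability using CDF:
P(X ≤ 4) = F(4) = 0.961980

(d) Range probability:
P(1 ≤ X ≤ 4) = P(X ≤ 4) - P(X ≤ 0)
                   = F(4) - F(0)
                   = 0.961980 - 0.025480
                   = 0.936499

This means approximately 93.6% of outcomes fall in the interval [1, 4].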